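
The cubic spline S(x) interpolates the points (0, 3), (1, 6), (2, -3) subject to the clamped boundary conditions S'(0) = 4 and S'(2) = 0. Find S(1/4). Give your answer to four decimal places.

4.2891

Let M_i = S''(x_i). Step sizes h_i = 1, 1; slopes of the chords Δ_i = (y_(i+1) - y_i)/h_i = 3, -9.
  1·M_0 + 4·M_1 + 1·M_2 = 6(Δ_1 - Δ_0) = -72
Clamped end conditions give two more equations: 2h_0·M_0 + h_0·M_1 = 6(Δ_0 - S'(0)) = -6 and h_1·M_1 + 2h_1·M_2 = 6(S'(2) - Δ_1) = 54.
Hence M_0 = 13, M_1 = -32, M_2 = 43.
On [0, 1], S(x) = 3 + 4·x + 13/2·x² - 15/2·x³.
With x = 1/4: S(1/4) = 549/128.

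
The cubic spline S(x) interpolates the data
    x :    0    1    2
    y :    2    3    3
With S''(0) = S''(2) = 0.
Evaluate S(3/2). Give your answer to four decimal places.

3.0938

Let M_i = S''(x_i). Step sizes h_i = 1, 1; slopes of the chords Δ_i = (y_(i+1) - y_i)/h_i = 1, 0.
  1·M_0 + 4·M_1 + 1·M_2 = 6(Δ_1 - Δ_0) = -6
Natural end conditions: M_0 = M_2 = 0.
Forward elimination and back-substitution give M_0 = 0, M_1 = -3/2, M_2 = 0.
On [1, 2], S(x) = 3 + 1/2·(x - 1) - 3/4·(x - 1)² + 1/4·(x - 1)³.
With (x - 1) = 1/2: S(3/2) = 99/32.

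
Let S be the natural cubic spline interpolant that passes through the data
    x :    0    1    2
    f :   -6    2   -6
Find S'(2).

With m_i denoting the second derivative at x_i, h_i = 1, 1, and Δ_i = (y_(i+1) − y_i)/h_i = 8, -8:
  1·m_0 + 4·m_1 + 1·m_2 = 6(Δ_1 - Δ_0) = -96
Natural end conditions: m_0 = m_2 = 0.
Solving the tridiagonal system: m_0 = 0, m_1 = -24, m_2 = 0.
On [1, 2], S'(x) = b_1 + 2c_1·(x - 1) + 3d_1·(x - 1)² with b_1 = Δ_1 - h_1(2m_1 + m_2)/6 = 0, c_1 = m_1/2 = -12, d_1 = (m_2 - m_1)/(6h_1) = 4. So S'(2) = -12.

-12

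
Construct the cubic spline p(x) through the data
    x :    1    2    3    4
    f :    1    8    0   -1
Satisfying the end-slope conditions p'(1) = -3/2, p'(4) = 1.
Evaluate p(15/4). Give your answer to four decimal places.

Let σ_i = p''(x_i). Step sizes h_i = 1, 1, 1; slopes of the chords Δ_i = (y_(i+1) - y_i)/h_i = 7, -8, -1.
  1·σ_0 + 4·σ_1 + 1·σ_2 = 6(Δ_1 - Δ_0) = -90
  1·σ_1 + 4·σ_2 + 1·σ_3 = 6(Δ_2 - Δ_1) = 42
Clamped end conditions give two more equations: 2h_0·σ_0 + h_0·σ_1 = 6(Δ_0 - p'(1)) = 51 and h_2·σ_2 + 2h_2·σ_3 = 6(p'(4) - Δ_2) = 12.
Hence σ_0 = 676/15, σ_1 = -587/15, σ_2 = 322/15, σ_3 = -71/15.
On [3, 4], p(x) = 0 - 221/30·(x - 3) + 161/15·(x - 3)² - 131/30·(x - 3)³.
With (x - 3) = 3/4: p(15/4) = -851/640.

-1.3297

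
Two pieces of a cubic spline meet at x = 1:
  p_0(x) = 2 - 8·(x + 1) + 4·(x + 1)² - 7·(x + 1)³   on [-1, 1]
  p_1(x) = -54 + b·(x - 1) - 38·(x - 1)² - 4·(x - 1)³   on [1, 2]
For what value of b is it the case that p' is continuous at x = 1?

p_0'(x) = -8 + 8·(x + 1) - 21·(x + 1)², so p_0'(1) = -76. On the right, p_1'(1) = b, so b = -76.

-76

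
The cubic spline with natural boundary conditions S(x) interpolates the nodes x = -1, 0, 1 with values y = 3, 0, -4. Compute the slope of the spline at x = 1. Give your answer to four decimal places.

Put m_i = S'' at the i-th knot. Here h = (1, 1) and Δ = (-3, -4), so the interior equations h_(i-1)·m_(i-1) + 2(h_(i-1)+h_i)·m_i + h_i·m_(i+1) = 6(Δ_i − Δ_(i-1)) read
  1·m_0 + 4·m_1 + 1·m_2 = 6(Δ_1 - Δ_0) = -6
Natural end conditions: m_0 = m_2 = 0.
Hence m_0 = 0, m_1 = -3/2, m_2 = 0.
On [0, 1], S'(x) = b_1 + 2c_1·x + 3d_1·x² with b_1 = Δ_1 - h_1(2m_1 + m_2)/6 = -7/2, c_1 = m_1/2 = -3/4, d_1 = (m_2 - m_1)/(6h_1) = 1/4. So S'(1) = -17/4.

-4.2500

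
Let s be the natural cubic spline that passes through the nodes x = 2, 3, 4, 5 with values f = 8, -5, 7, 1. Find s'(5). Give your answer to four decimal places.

Write M_i for s''(x_i). With h_i = 1, 1, 1 and divided differences Δ_i = -13, 12, -6, the continuity of s' gives the tridiagonal system
  1·M_0 + 4·M_1 + 1·M_2 = 6(Δ_1 - Δ_0) = 150
  1·M_1 + 4·M_2 + 1·M_3 = 6(Δ_2 - Δ_1) = -108
Natural end conditions: M_0 = M_3 = 0.
Solving: M_0 = 0, M_1 = 236/5, M_2 = -194/5, M_3 = 0.
On [4, 5], s'(x) = b_2 + 2c_2·(x - 4) + 3d_2·(x - 4)² with b_2 = Δ_2 - h_2(2M_2 + M_3)/6 = 104/15, c_2 = M_2/2 = -97/5, d_2 = (M_3 - M_2)/(6h_2) = 97/15. So s'(5) = -187/15.

-12.4667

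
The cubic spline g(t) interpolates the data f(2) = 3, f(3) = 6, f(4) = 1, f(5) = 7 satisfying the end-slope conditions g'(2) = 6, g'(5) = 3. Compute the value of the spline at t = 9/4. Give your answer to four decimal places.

Write σ_i for g''(x_i). With h_i = 1, 1, 1 and divided differences Δ_i = 3, -5, 6, the continuity of g' gives the tridiagonal system
  1·σ_0 + 4·σ_1 + 1·σ_2 = 6(Δ_1 - Δ_0) = -48
  1·σ_1 + 4·σ_2 + 1·σ_3 = 6(Δ_2 - Δ_1) = 66
Clamped end conditions give two more equations: 2h_0·σ_0 + h_0·σ_1 = 6(Δ_0 - g'(2)) = -18 and h_2·σ_2 + 2h_2·σ_3 = 6(g'(5) - Δ_2) = -18.
Hence σ_0 = 2/5, σ_1 = -94/5, σ_2 = 134/5, σ_3 = -112/5.
On [2, 3], g(t) = 3 + 6·(t - 2) + 1/5·(t - 2)² - 16/5·(t - 2)³.
With (t - 2) = 1/4: g(9/4) = 357/80.

4.4625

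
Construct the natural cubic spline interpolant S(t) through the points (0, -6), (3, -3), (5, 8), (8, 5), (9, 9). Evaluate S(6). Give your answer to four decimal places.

7.8869

Let M_i = S''(x_i). Step sizes h_i = 3, 2, 3, 1; slopes of the chords Δ_i = (y_(i+1) - y_i)/h_i = 1, 11/2, -1, 4.
  3·M_0 + 10·M_1 + 2·M_2 = 6(Δ_1 - Δ_0) = 27
  2·M_1 + 10·M_2 + 3·M_3 = 6(Δ_2 - Δ_1) = -39
  3·M_2 + 8·M_3 + 1·M_4 = 6(Δ_3 - Δ_2) = 30
Natural end conditions: M_0 = M_4 = 0.
Solving: M_0 = 0, M_1 = 907/226, M_2 = -742/113, M_3 = 702/113, M_4 = 0.
On [5, 8], S(t) = 8 + 278/113·(t - 5) - 371/113·(t - 5)² + 722/1017·(t - 5)³.
With (t - 5) = 1: S(6) = 8021/1017.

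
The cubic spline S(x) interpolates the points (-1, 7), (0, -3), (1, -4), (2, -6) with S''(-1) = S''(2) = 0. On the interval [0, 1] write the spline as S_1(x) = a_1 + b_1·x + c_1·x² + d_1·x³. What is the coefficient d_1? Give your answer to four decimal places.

Write M_i for S''(x_i). With h_i = 1, 1, 1 and divided differences Δ_i = -10, -1, -2, the continuity of S' gives the tridiagonal system
  1·M_0 + 4·M_1 + 1·M_2 = 6(Δ_1 - Δ_0) = 54
  1·M_1 + 4·M_2 + 1·M_3 = 6(Δ_2 - Δ_1) = -6
Natural end conditions: M_0 = M_3 = 0.
Hence M_0 = 0, M_1 = 74/5, M_2 = -26/5, M_3 = 0.
On [0, 1], with S_1(x) = a_1 + b_1·x + c_1·x² + d_1·x³: c_1 = M_1/2 = 37/5, d_1 = (M_2 - M_1)/(6h_1) = -10/3, b_1 = Δ_1 - h_1(2M_1 + M_2)/6 = -76/15.

-3.3333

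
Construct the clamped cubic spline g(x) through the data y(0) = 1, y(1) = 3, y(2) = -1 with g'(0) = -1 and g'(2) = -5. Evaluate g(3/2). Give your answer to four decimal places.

1.6250

Write M_i for g''(x_i). With h_i = 1, 1 and divided differences Δ_i = 2, -4, the continuity of g' gives the tridiagonal system
  1·M_0 + 4·M_1 + 1·M_2 = 6(Δ_1 - Δ_0) = -36
Clamped end conditions give two more equations: 2h_0·M_0 + h_0·M_1 = 6(Δ_0 - g'(0)) = 18 and h_1·M_1 + 2h_1·M_2 = 6(g'(2) - Δ_1) = -6.
Solving: M_0 = 16, M_1 = -14, M_2 = 4.
On [1, 2], g(x) = 3 + 0·(x - 1) - 7·(x - 1)² + 3·(x - 1)³.
With (x - 1) = 1/2: g(3/2) = 13/8.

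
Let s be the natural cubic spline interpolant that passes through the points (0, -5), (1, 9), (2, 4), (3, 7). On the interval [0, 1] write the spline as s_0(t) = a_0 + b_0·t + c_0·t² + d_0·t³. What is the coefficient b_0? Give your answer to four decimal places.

Let m_i = s''(x_i). Step sizes h_i = 1, 1, 1; slopes of the chords Δ_i = (y_(i+1) - y_i)/h_i = 14, -5, 3.
  1·m_0 + 4·m_1 + 1·m_2 = 6(Δ_1 - Δ_0) = -114
  1·m_1 + 4·m_2 + 1·m_3 = 6(Δ_2 - Δ_1) = 48
Natural end conditions: m_0 = m_3 = 0.
Solving the tridiagonal system: m_0 = 0, m_1 = -168/5, m_2 = 102/5, m_3 = 0.
On [0, 1], with s_0(t) = a_0 + b_0·t + c_0·t² + d_0·t³: c_0 = m_0/2 = 0, d_0 = (m_1 - m_0)/(6h_0) = -28/5, b_0 = Δ_0 - h_0(2m_0 + m_1)/6 = 98/5.

19.6000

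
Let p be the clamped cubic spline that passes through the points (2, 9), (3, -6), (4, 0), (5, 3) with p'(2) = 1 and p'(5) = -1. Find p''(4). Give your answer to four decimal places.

Put M_i = p'' at the i-th knot. Here h = (1, 1, 1) and Δ = (-15, 6, 3), so the interior equations h_(i-1)·M_(i-1) + 2(h_(i-1)+h_i)·M_i + h_i·M_(i+1) = 6(Δ_i − Δ_(i-1)) read
  1·M_0 + 4·M_1 + 1·M_2 = 6(Δ_1 - Δ_0) = 126
  1·M_1 + 4·M_2 + 1·M_3 = 6(Δ_2 - Δ_1) = -18
Clamped end conditions give two more equations: 2h_0·M_0 + h_0·M_1 = 6(Δ_0 - p'(2)) = -96 and h_2·M_2 + 2h_2·M_3 = 6(p'(5) - Δ_2) = -24.
Hence M_0 = -226/3, M_1 = 164/3, M_2 = -52/3, M_3 = -10/3.

-17.3333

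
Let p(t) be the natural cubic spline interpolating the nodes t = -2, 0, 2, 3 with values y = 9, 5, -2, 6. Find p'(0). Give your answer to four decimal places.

Let m_i = p''(x_i). Step sizes h_i = 2, 2, 1; slopes of the chords Δ_i = (y_(i+1) - y_i)/h_i = -2, -7/2, 8.
  2·m_0 + 8·m_1 + 2·m_2 = 6(Δ_1 - Δ_0) = -9
  2·m_1 + 6·m_2 + 1·m_3 = 6(Δ_2 - Δ_1) = 69
Natural end conditions: m_0 = m_3 = 0.
Solving the tridiagonal system: m_0 = 0, m_1 = -48/11, m_2 = 285/22, m_3 = 0.
On [0, 2], p'(t) = b_1 + 2c_1·t + 3d_1·t² with b_1 = Δ_1 - h_1(2m_1 + m_2)/6 = -54/11, c_1 = m_1/2 = -24/11, d_1 = (m_2 - m_1)/(6h_1) = 127/88. So p'(0) = -54/11.

-4.9091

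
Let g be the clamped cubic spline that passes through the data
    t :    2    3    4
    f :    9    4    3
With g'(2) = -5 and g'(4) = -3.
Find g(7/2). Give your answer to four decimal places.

3.5625

Let m_i = g''(x_i). Step sizes h_i = 1, 1; slopes of the chords Δ_i = (y_(i+1) - y_i)/h_i = -5, -1.
  1·m_0 + 4·m_1 + 1·m_2 = 6(Δ_1 - Δ_0) = 24
Clamped end conditions give two more equations: 2h_0·m_0 + h_0·m_1 = 6(Δ_0 - g'(2)) = 0 and h_1·m_1 + 2h_1·m_2 = 6(g'(4) - Δ_1) = -12.
Hence m_0 = -5, m_1 = 10, m_2 = -11.
On [3, 4], g(t) = 4 - 5/2·(t - 3) + 5·(t - 3)² - 7/2·(t - 3)³.
With (t - 3) = 1/2: g(7/2) = 57/16.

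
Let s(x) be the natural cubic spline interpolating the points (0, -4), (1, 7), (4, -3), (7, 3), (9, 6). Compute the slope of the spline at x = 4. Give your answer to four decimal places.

With M_i denoting the second derivative at x_i, h_i = 1, 3, 3, 2, and Δ_i = (y_(i+1) − y_i)/h_i = 11, -10/3, 2, 3/2:
  1·M_0 + 8·M_1 + 3·M_2 = 6(Δ_1 - Δ_0) = -86
  3·M_1 + 12·M_2 + 3·M_3 = 6(Δ_2 - Δ_1) = 32
  3·M_2 + 10·M_3 + 2·M_4 = 6(Δ_3 - Δ_2) = -3
Natural end conditions: M_0 = M_4 = 0.
Hence M_0 = 0, M_1 = -3511/266, M_2 = 2606/399, M_3 = -601/266, M_4 = 0.
On [4, 7], s'(x) = b_2 + 2c_2·(x - 4) + 3d_2·(x - 4)² with b_2 = Δ_2 - h_2(2M_2 + M_3)/6 = -5429/1596, c_2 = M_2/2 = 1303/399, d_2 = (M_3 - M_2)/(6h_2) = -7015/14364. So s'(4) = -5429/1596.

-3.4016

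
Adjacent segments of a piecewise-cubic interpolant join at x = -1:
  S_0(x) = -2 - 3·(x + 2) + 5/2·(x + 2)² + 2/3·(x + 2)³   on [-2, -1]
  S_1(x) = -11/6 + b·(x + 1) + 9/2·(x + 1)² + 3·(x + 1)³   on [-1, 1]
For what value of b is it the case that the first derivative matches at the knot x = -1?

S_0'(x) = -3 + 5·(x + 2) + 2·(x + 2)², so S_0'(-1) = 4. On the right, S_1'(-1) = b, so b = 4.

4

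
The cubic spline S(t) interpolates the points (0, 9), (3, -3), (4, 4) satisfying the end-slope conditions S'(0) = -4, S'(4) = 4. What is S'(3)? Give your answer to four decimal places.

5.3750

Put m_i = S'' at the i-th knot. Here h = (3, 1) and Δ = (-4, 7), so the interior equations h_(i-1)·m_(i-1) + 2(h_(i-1)+h_i)·m_i + h_i·m_(i+1) = 6(Δ_i − Δ_(i-1)) read
  3·m_0 + 8·m_1 + 1·m_2 = 6(Δ_1 - Δ_0) = 66
Clamped end conditions give two more equations: 2h_0·m_0 + h_0·m_1 = 6(Δ_0 - S'(0)) = 0 and h_1·m_1 + 2h_1·m_2 = 6(S'(4) - Δ_1) = -18.
Solving the tridiagonal system: m_0 = -25/4, m_1 = 25/2, m_2 = -61/4.
On [3, 4], S'(t) = b_1 + 2c_1·(t - 3) + 3d_1·(t - 3)² with b_1 = Δ_1 - h_1(2m_1 + m_2)/6 = 43/8, c_1 = m_1/2 = 25/4, d_1 = (m_2 - m_1)/(6h_1) = -37/8. So S'(3) = 43/8.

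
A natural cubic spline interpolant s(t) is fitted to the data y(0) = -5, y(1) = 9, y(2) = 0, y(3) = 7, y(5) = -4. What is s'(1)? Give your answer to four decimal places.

-0.8256

Write M_i for s''(x_i). With h_i = 1, 1, 1, 2 and divided differences Δ_i = 14, -9, 7, -11/2, the continuity of s' gives the tridiagonal system
  1·M_0 + 4·M_1 + 1·M_2 = 6(Δ_1 - Δ_0) = -138
  1·M_1 + 4·M_2 + 1·M_3 = 6(Δ_2 - Δ_1) = 96
  1·M_2 + 6·M_3 + 2·M_4 = 6(Δ_3 - Δ_2) = -75
Natural end conditions: M_0 = M_4 = 0.
Forward elimination and back-substitution give M_0 = 0, M_1 = -3825/86, M_2 = 1716/43, M_3 = -1647/86, M_4 = 0.
On [1, 2], s'(t) = b_1 + 2c_1·(t - 1) + 3d_1·(t - 1)² with b_1 = Δ_1 - h_1(2M_1 + M_2)/6 = -71/86, c_1 = M_1/2 = -3825/172, d_1 = (M_2 - M_1)/(6h_1) = 2419/172. So s'(1) = -71/86.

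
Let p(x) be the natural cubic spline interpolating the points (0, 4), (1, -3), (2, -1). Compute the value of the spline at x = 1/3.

Put M_i = p'' at the i-th knot. Here h = (1, 1) and Δ = (-7, 2), so the interior equations h_(i-1)·M_(i-1) + 2(h_(i-1)+h_i)·M_i + h_i·M_(i+1) = 6(Δ_i − Δ_(i-1)) read
  1·M_0 + 4·M_1 + 1·M_2 = 6(Δ_1 - Δ_0) = 54
Natural end conditions: M_0 = M_2 = 0.
Forward elimination and back-substitution give M_0 = 0, M_1 = 27/2, M_2 = 0.
On [0, 1], p(x) = 4 - 37/4·x + 0·x² + 9/4·x³.
With x = 1/3: p(1/3) = 1.

1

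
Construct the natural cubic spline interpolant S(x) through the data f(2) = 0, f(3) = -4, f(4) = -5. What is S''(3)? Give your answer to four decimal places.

Let M_i = S''(x_i). Step sizes h_i = 1, 1; slopes of the chords Δ_i = (y_(i+1) - y_i)/h_i = -4, -1.
  1·M_0 + 4·M_1 + 1·M_2 = 6(Δ_1 - Δ_0) = 18
Natural end conditions: M_0 = M_2 = 0.
Forward elimination and back-substitution give M_0 = 0, M_1 = 9/2, M_2 = 0.

4.5000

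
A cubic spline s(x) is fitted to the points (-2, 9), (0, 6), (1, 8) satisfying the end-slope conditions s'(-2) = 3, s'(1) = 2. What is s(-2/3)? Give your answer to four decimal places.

7.1975

Write M_i for s''(x_i). With h_i = 2, 1 and divided differences Δ_i = -3/2, 2, the continuity of s' gives the tridiagonal system
  2·M_0 + 6·M_1 + 1·M_2 = 6(Δ_1 - Δ_0) = 21
Clamped end conditions give two more equations: 2h_0·M_0 + h_0·M_1 = 6(Δ_0 - s'(-2)) = -27 and h_1·M_1 + 2h_1·M_2 = 6(s'(1) - Δ_1) = 0.
Forward elimination and back-substitution give M_0 = -127/12, M_1 = 23/3, M_2 = -23/6.
On [-2, 0], s(x) = 9 + 3·(x + 2) - 127/24·(x + 2)² + 73/48·(x + 2)³.
With (x + 2) = 4/3: s(-2/3) = 583/81.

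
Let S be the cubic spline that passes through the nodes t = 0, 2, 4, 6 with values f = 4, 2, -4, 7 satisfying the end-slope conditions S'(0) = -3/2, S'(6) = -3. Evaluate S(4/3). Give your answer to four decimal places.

Let m_i = S''(x_i). Step sizes h_i = 2, 2, 2; slopes of the chords Δ_i = (y_(i+1) - y_i)/h_i = -1, -3, 11/2.
  2·m_0 + 8·m_1 + 2·m_2 = 6(Δ_1 - Δ_0) = -12
  2·m_1 + 8·m_2 + 2·m_3 = 6(Δ_2 - Δ_1) = 51
Clamped end conditions give two more equations: 2h_0·m_0 + h_0·m_1 = 6(Δ_0 - S'(0)) = 3 and h_2·m_2 + 2h_2·m_3 = 6(S'(6) - Δ_2) = -51.
Forward elimination and back-substitution give m_0 = 7/2, m_1 = -11/2, m_2 = 25/2, m_3 = -19.
On [0, 2], S(t) = 4 - 3/2·t + 7/4·t² - 3/4·t³.
With t = 4/3: S(4/3) = 10/3.

3.3333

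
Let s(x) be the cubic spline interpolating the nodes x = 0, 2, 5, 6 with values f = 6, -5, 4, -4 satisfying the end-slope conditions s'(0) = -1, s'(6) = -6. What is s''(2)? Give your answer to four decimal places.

11.9615

Put m_i = s'' at the i-th knot. Here h = (2, 3, 1) and Δ = (-11/2, 3, -8), so the interior equations h_(i-1)·m_(i-1) + 2(h_(i-1)+h_i)·m_i + h_i·m_(i+1) = 6(Δ_i − Δ_(i-1)) read
  2·m_0 + 10·m_1 + 3·m_2 = 6(Δ_1 - Δ_0) = 51
  3·m_1 + 8·m_2 + 1·m_3 = 6(Δ_2 - Δ_1) = -66
Clamped end conditions give two more equations: 2h_0·m_0 + h_0·m_1 = 6(Δ_0 - s'(0)) = -27 and h_2·m_2 + 2h_2·m_3 = 6(s'(6) - Δ_2) = 12.
Solving the tridiagonal system: m_0 = -331/26, m_1 = 311/26, m_2 = -187/13, m_3 = 343/26.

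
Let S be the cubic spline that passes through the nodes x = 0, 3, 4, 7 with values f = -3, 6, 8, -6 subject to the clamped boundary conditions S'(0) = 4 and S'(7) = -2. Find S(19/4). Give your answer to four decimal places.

5.9327

With M_i denoting the second derivative at x_i, h_i = 3, 1, 3, and Δ_i = (y_(i+1) − y_i)/h_i = 3, 2, -14/3:
  3·M_0 + 8·M_1 + 1·M_2 = 6(Δ_1 - Δ_0) = -6
  1·M_1 + 8·M_2 + 3·M_3 = 6(Δ_2 - Δ_1) = -40
Clamped end conditions give two more equations: 2h_0·M_0 + h_0·M_1 = 6(Δ_0 - S'(0)) = -6 and h_2·M_2 + 2h_2·M_3 = 6(S'(7) - Δ_2) = 16.
Solving: M_0 = -74/55, M_1 = 38/55, M_2 = -412/55, M_3 = 1058/165.
On [4, 7], S(x) = 8 - 21/55·(x - 4) - 206/55·(x - 4)² + 1147/1485·(x - 4)³.
With (x - 4) = 3/4: S(19/4) = 20883/3520.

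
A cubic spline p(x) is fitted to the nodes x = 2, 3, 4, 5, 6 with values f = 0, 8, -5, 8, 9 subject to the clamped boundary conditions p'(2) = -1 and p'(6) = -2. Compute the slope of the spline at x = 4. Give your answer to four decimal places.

Write M_i for p''(x_i). With h_i = 1, 1, 1, 1 and divided differences Δ_i = 8, -13, 13, 1, the continuity of p' gives the tridiagonal system
  1·M_0 + 4·M_1 + 1·M_2 = 6(Δ_1 - Δ_0) = -126
  1·M_1 + 4·M_2 + 1·M_3 = 6(Δ_2 - Δ_1) = 156
  1·M_2 + 4·M_3 + 1·M_4 = 6(Δ_3 - Δ_2) = -72
Clamped end conditions give two more equations: 2h_0·M_0 + h_0·M_1 = 6(Δ_0 - p'(2)) = 54 and h_3·M_3 + 2h_3·M_4 = 6(p'(6) - Δ_3) = -18.
Hence M_0 = 811/14, M_1 = -433/7, M_2 = 127/2, M_3 = -253/7, M_4 = 127/14.
On [4, 5], p'(x) = b_2 + 2c_2·(x - 4) + 3d_2·(x - 4)² with b_2 = Δ_2 - h_2(2M_2 + M_3)/6 = -15/7, c_2 = M_2/2 = 127/4, d_2 = (M_3 - M_2)/(6h_2) = -465/28. So p'(4) = -15/7.

-2.1429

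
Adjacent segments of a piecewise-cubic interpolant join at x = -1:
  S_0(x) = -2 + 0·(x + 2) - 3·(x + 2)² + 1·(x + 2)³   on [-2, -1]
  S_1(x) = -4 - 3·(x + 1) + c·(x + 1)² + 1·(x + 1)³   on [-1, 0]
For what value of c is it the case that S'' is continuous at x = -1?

0

S_0''(x) = -6 + 6·(x + 2), so S_0''(-1) = 0. On the right, S_1''(-1) = 2c, so c = 0.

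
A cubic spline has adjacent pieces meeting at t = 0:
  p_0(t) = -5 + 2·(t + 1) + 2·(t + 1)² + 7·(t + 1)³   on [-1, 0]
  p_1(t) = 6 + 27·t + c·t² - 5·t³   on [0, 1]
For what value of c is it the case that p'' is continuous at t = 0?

p_0''(t) = 4 + 42·(t + 1), so p_0''(0) = 46. On the right, p_1''(0) = 2c, so c = 23.

23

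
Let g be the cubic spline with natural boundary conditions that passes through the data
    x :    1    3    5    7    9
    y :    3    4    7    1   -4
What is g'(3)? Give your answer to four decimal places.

1.6964

Write M_i for g''(x_i). With h_i = 2, 2, 2, 2 and divided differences Δ_i = 1/2, 3/2, -3, -5/2, the continuity of g' gives the tridiagonal system
  2·M_0 + 8·M_1 + 2·M_2 = 6(Δ_1 - Δ_0) = 6
  2·M_1 + 8·M_2 + 2·M_3 = 6(Δ_2 - Δ_1) = -27
  2·M_2 + 8·M_3 + 2·M_4 = 6(Δ_3 - Δ_2) = 3
Natural end conditions: M_0 = M_4 = 0.
Solving: M_0 = 0, M_1 = 201/112, M_2 = -117/28, M_3 = 159/112, M_4 = 0.
On [3, 5], g'(x) = b_1 + 2c_1·(x - 3) + 3d_1·(x - 3)² with b_1 = Δ_1 - h_1(2M_1 + M_2)/6 = 95/56, c_1 = M_1/2 = 201/224, d_1 = (M_2 - M_1)/(6h_1) = -223/448. So g'(3) = 95/56.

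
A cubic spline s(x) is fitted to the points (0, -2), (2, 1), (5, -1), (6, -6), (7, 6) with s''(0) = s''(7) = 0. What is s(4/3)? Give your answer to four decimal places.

-0.1937

With σ_i denoting the second derivative at x_i, h_i = 2, 3, 1, 1, and Δ_i = (y_(i+1) − y_i)/h_i = 3/2, -2/3, -5, 12:
  2·σ_0 + 10·σ_1 + 3·σ_2 = 6(Δ_1 - Δ_0) = -13
  3·σ_1 + 8·σ_2 + 1·σ_3 = 6(Δ_2 - Δ_1) = -26
  1·σ_2 + 4·σ_3 + 1·σ_4 = 6(Δ_3 - Δ_2) = 102
Natural end conditions: σ_0 = σ_4 = 0.
Forward elimination and back-substitution give σ_0 = 0, σ_1 = 215/274, σ_2 = -952/137, σ_3 = 7463/274, σ_4 = 0.
On [0, 2], s(x) = -2 + 509/411·x + 0·x² + 215/3288·x³.
With x = 4/3: s(4/3) = -2150/11097.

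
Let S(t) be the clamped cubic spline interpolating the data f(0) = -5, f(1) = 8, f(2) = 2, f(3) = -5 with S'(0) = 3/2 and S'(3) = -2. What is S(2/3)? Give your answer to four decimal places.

3.6049

Write m_i for S''(x_i). With h_i = 1, 1, 1 and divided differences Δ_i = 13, -6, -7, the continuity of S' gives the tridiagonal system
  1·m_0 + 4·m_1 + 1·m_2 = 6(Δ_1 - Δ_0) = -114
  1·m_1 + 4·m_2 + 1·m_3 = 6(Δ_2 - Δ_1) = -6
Clamped end conditions give two more equations: 2h_0·m_0 + h_0·m_1 = 6(Δ_0 - S'(0)) = 69 and h_2·m_2 + 2h_2·m_3 = 6(S'(3) - Δ_2) = 30.
Forward elimination and back-substitution give m_0 = 170/3, m_1 = -133/3, m_2 = 20/3, m_3 = 35/3.
On [0, 1], S(t) = -5 + 3/2·t + 85/3·t² - 101/6·t³.
With t = 2/3: S(2/3) = 292/81.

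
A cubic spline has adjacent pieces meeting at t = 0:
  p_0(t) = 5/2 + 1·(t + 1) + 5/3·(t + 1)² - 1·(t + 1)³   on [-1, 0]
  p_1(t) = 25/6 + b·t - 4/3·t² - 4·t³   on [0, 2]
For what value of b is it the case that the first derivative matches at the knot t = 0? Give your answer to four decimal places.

1.3333

p_0'(t) = 1 + 10/3·(t + 1) - 3·(t + 1)², so p_0'(0) = 4/3. On the right, p_1'(0) = b, so b = 4/3.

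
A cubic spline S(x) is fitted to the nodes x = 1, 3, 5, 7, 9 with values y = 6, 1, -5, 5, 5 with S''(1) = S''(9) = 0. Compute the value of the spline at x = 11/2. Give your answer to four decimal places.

Put M_i = S'' at the i-th knot. Here h = (2, 2, 2, 2) and Δ = (-5/2, -3, 5, 0), so the interior equations h_(i-1)·M_(i-1) + 2(h_(i-1)+h_i)·M_i + h_i·M_(i+1) = 6(Δ_i − Δ_(i-1)) read
  2·M_0 + 8·M_1 + 2·M_2 = 6(Δ_1 - Δ_0) = -3
  2·M_1 + 8·M_2 + 2·M_3 = 6(Δ_2 - Δ_1) = 48
  2·M_2 + 8·M_3 + 2·M_4 = 6(Δ_3 - Δ_2) = -30
Natural end conditions: M_0 = M_4 = 0.
Forward elimination and back-substitution give M_0 = 0, M_1 = -267/112, M_2 = 225/28, M_3 = -645/112, M_4 = 0.
On [5, 7], S(x) = -5 + 25/16·(x - 5) + 225/56·(x - 5)² - 515/448·(x - 5)³.
With (x - 5) = 1/2: S(11/2) = -12035/3584.

-3.3580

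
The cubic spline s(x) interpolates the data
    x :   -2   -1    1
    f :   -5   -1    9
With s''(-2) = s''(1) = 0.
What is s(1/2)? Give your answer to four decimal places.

With M_i denoting the second derivative at x_i, h_i = 1, 2, and Δ_i = (y_(i+1) − y_i)/h_i = 4, 5:
  1·M_0 + 6·M_1 + 2·M_2 = 6(Δ_1 - Δ_0) = 6
Natural end conditions: M_0 = M_2 = 0.
Solving: M_0 = 0, M_1 = 1, M_2 = 0.
On [-1, 1], s(x) = -1 + 13/3·(x + 1) + 1/2·(x + 1)² - 1/12·(x + 1)³.
With (x + 1) = 3/2: s(1/2) = 203/32.

6.3438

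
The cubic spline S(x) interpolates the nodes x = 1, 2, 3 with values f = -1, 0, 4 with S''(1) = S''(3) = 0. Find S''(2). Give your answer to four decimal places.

Write M_i for S''(x_i). With h_i = 1, 1 and divided differences Δ_i = 1, 4, the continuity of S' gives the tridiagonal system
  1·M_0 + 4·M_1 + 1·M_2 = 6(Δ_1 - Δ_0) = 18
Natural end conditions: M_0 = M_2 = 0.
Solving the tridiagonal system: M_0 = 0, M_1 = 9/2, M_2 = 0.

4.5000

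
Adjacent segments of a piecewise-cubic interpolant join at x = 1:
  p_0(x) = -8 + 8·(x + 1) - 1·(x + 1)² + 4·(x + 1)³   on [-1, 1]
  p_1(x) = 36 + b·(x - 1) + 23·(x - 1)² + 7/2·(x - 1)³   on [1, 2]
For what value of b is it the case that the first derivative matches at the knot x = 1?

52

p_0'(x) = 8 - 2·(x + 1) + 12·(x + 1)², so p_0'(1) = 52. On the right, p_1'(1) = b, so b = 52.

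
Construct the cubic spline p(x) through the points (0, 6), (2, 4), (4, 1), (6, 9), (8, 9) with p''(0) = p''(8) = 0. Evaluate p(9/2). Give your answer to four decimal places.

2.4484

With σ_i denoting the second derivative at x_i, h_i = 2, 2, 2, 2, and Δ_i = (y_(i+1) − y_i)/h_i = -1, -3/2, 4, 0:
  2·σ_0 + 8·σ_1 + 2·σ_2 = 6(Δ_1 - Δ_0) = -3
  2·σ_1 + 8·σ_2 + 2·σ_3 = 6(Δ_2 - Δ_1) = 33
  2·σ_2 + 8·σ_3 + 2·σ_4 = 6(Δ_3 - Δ_2) = -24
Natural end conditions: σ_0 = σ_4 = 0.
Solving the tridiagonal system: σ_0 = 0, σ_1 = -201/112, σ_2 = 159/28, σ_3 = -495/112, σ_4 = 0.
On [4, 6], p(x) = 1 + 27/16·(x - 4) + 159/56·(x - 4)² - 377/448·(x - 4)³.
With (x - 4) = 1/2: p(9/2) = 8775/3584.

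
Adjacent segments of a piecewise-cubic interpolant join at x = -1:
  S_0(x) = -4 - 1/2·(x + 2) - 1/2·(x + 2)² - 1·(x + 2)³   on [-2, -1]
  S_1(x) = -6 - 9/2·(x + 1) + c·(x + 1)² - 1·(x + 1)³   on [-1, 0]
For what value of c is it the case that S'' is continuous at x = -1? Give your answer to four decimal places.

S_0''(x) = -1 - 6·(x + 2), so S_0''(-1) = -7. On the right, S_1''(-1) = 2c, so c = -7/2.

-3.5000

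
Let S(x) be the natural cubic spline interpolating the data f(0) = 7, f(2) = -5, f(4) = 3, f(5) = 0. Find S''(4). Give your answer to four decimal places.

Write M_i for S''(x_i). With h_i = 2, 2, 1 and divided differences Δ_i = -6, 4, -3, the continuity of S' gives the tridiagonal system
  2·M_0 + 8·M_1 + 2·M_2 = 6(Δ_1 - Δ_0) = 60
  2·M_1 + 6·M_2 + 1·M_3 = 6(Δ_2 - Δ_1) = -42
Natural end conditions: M_0 = M_3 = 0.
Solving: M_0 = 0, M_1 = 111/11, M_2 = -114/11, M_3 = 0.

-10.3636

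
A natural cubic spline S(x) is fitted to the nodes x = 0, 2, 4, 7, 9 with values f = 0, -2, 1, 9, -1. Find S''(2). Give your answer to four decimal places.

Let m_i = S''(x_i). Step sizes h_i = 2, 2, 3, 2; slopes of the chords Δ_i = (y_(i+1) - y_i)/h_i = -1, 3/2, 8/3, -5.
  2·m_0 + 8·m_1 + 2·m_2 = 6(Δ_1 - Δ_0) = 15
  2·m_1 + 10·m_2 + 3·m_3 = 6(Δ_2 - Δ_1) = 7
  3·m_2 + 10·m_3 + 2·m_4 = 6(Δ_3 - Δ_2) = -46
Natural end conditions: m_0 = m_4 = 0.
Solving: m_0 = 0, m_1 = 949/688, m_2 = 341/172, m_3 = -1787/344, m_4 = 0.

1.3794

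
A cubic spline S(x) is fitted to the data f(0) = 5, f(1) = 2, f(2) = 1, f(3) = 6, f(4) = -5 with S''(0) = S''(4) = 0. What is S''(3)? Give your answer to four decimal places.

-28.0714

Put m_i = S'' at the i-th knot. Here h = (1, 1, 1, 1) and Δ = (-3, -1, 5, -11), so the interior equations h_(i-1)·m_(i-1) + 2(h_(i-1)+h_i)·m_i + h_i·m_(i+1) = 6(Δ_i − Δ_(i-1)) read
  1·m_0 + 4·m_1 + 1·m_2 = 6(Δ_1 - Δ_0) = 12
  1·m_1 + 4·m_2 + 1·m_3 = 6(Δ_2 - Δ_1) = 36
  1·m_2 + 4·m_3 + 1·m_4 = 6(Δ_3 - Δ_2) = -96
Natural end conditions: m_0 = m_4 = 0.
Solving: m_0 = 0, m_1 = -15/14, m_2 = 114/7, m_3 = -393/14, m_4 = 0.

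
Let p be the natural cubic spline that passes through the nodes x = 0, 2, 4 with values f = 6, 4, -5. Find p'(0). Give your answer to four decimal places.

-0.1250

Write σ_i for p''(x_i). With h_i = 2, 2 and divided differences Δ_i = -1, -9/2, the continuity of p' gives the tridiagonal system
  2·σ_0 + 8·σ_1 + 2·σ_2 = 6(Δ_1 - Δ_0) = -21
Natural end conditions: σ_0 = σ_2 = 0.
Solving: σ_0 = 0, σ_1 = -21/8, σ_2 = 0.
On [0, 2], p'(x) = b_0 + 2c_0·x + 3d_0·x² with b_0 = Δ_0 - h_0(2σ_0 + σ_1)/6 = -1/8, c_0 = σ_0/2 = 0, d_0 = (σ_1 - σ_0)/(6h_0) = -7/32. So p'(0) = -1/8.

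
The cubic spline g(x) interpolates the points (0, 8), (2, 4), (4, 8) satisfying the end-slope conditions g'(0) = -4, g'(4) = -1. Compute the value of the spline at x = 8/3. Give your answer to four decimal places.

Let σ_i = g''(x_i). Step sizes h_i = 2, 2; slopes of the chords Δ_i = (y_(i+1) - y_i)/h_i = -2, 2.
  2·σ_0 + 8·σ_1 + 2·σ_2 = 6(Δ_1 - Δ_0) = 24
Clamped end conditions give two more equations: 2h_0·σ_0 + h_0·σ_1 = 6(Δ_0 - g'(0)) = 12 and h_1·σ_1 + 2h_1·σ_2 = 6(g'(4) - Δ_1) = -18.
Solving: σ_0 = 3/4, σ_1 = 9/2, σ_2 = -27/4.
On [2, 4], g(x) = 4 + 5/4·(x - 2) + 9/4·(x - 2)² - 15/16·(x - 2)³.
With (x - 2) = 2/3: g(8/3) = 50/9.

5.5556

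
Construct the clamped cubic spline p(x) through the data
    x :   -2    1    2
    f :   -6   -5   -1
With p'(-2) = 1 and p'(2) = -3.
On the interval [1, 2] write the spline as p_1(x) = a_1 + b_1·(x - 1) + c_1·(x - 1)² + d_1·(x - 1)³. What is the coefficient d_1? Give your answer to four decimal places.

-5.3750

With m_i denoting the second derivative at x_i, h_i = 3, 1, and Δ_i = (y_(i+1) − y_i)/h_i = 1/3, 4:
  3·m_0 + 8·m_1 + 1·m_2 = 6(Δ_1 - Δ_0) = 22
Clamped end conditions give two more equations: 2h_0·m_0 + h_0·m_1 = 6(Δ_0 - p'(-2)) = -4 and h_1·m_1 + 2h_1·m_2 = 6(p'(2) - Δ_1) = -42.
Forward elimination and back-substitution give m_0 = -53/12, m_1 = 15/2, m_2 = -99/4.
On [1, 2], with p_1(x) = a_1 + b_1·(x - 1) + c_1·(x - 1)² + d_1·(x - 1)³: c_1 = m_1/2 = 15/4, d_1 = (m_2 - m_1)/(6h_1) = -43/8, b_1 = Δ_1 - h_1(2m_1 + m_2)/6 = 45/8.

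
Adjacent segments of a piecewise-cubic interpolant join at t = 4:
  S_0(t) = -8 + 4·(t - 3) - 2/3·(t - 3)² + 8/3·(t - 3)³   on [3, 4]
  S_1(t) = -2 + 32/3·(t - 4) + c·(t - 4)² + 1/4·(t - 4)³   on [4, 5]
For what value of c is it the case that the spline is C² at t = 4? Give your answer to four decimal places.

7.3333

S_0''(t) = -4/3 + 16·(t - 3), so S_0''(4) = 44/3. On the right, S_1''(4) = 2c, so c = 22/3.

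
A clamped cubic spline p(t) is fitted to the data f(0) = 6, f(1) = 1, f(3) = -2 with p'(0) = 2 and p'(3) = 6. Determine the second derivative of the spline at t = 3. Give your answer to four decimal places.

Put m_i = p'' at the i-th knot. Here h = (1, 2) and Δ = (-5, -3/2), so the interior equations h_(i-1)·m_(i-1) + 2(h_(i-1)+h_i)·m_i + h_i·m_(i+1) = 6(Δ_i − Δ_(i-1)) read
  1·m_0 + 6·m_1 + 2·m_2 = 6(Δ_1 - Δ_0) = 21
Clamped end conditions give two more equations: 2h_0·m_0 + h_0·m_1 = 6(Δ_0 - p'(0)) = -42 and h_1·m_1 + 2h_1·m_2 = 6(p'(3) - Δ_1) = 45.
Forward elimination and back-substitution give m_0 = -139/6, m_1 = 13/3, m_2 = 109/12.

9.0833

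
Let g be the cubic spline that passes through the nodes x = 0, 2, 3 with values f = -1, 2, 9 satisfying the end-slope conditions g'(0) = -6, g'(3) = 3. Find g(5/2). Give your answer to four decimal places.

6.0938

Put m_i = g'' at the i-th knot. Here h = (2, 1) and Δ = (3/2, 7), so the interior equations h_(i-1)·m_(i-1) + 2(h_(i-1)+h_i)·m_i + h_i·m_(i+1) = 6(Δ_i − Δ_(i-1)) read
  2·m_0 + 6·m_1 + 1·m_2 = 6(Δ_1 - Δ_0) = 33
Clamped end conditions give two more equations: 2h_0·m_0 + h_0·m_1 = 6(Δ_0 - g'(0)) = 45 and h_1·m_1 + 2h_1·m_2 = 6(g'(3) - Δ_1) = -24.
Forward elimination and back-substitution give m_0 = 35/4, m_1 = 5, m_2 = -29/2.
On [2, 3], g(x) = 2 + 31/4·(x - 2) + 5/2·(x - 2)² - 13/4·(x - 2)³.
With (x - 2) = 1/2: g(5/2) = 195/32.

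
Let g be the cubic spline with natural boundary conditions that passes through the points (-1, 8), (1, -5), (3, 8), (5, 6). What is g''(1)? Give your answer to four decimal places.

With σ_i denoting the second derivative at x_i, h_i = 2, 2, 2, and Δ_i = (y_(i+1) − y_i)/h_i = -13/2, 13/2, -1:
  2·σ_0 + 8·σ_1 + 2·σ_2 = 6(Δ_1 - Δ_0) = 78
  2·σ_1 + 8·σ_2 + 2·σ_3 = 6(Δ_2 - Δ_1) = -45
Natural end conditions: σ_0 = σ_3 = 0.
Solving: σ_0 = 0, σ_1 = 119/10, σ_2 = -43/5, σ_3 = 0.

11.9000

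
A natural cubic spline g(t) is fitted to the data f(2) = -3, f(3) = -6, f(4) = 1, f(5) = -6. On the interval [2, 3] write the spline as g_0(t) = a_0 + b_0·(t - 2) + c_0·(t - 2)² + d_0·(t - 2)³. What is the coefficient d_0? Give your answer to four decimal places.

Write m_i for g''(x_i). With h_i = 1, 1, 1 and divided differences Δ_i = -3, 7, -7, the continuity of g' gives the tridiagonal system
  1·m_0 + 4·m_1 + 1·m_2 = 6(Δ_1 - Δ_0) = 60
  1·m_1 + 4·m_2 + 1·m_3 = 6(Δ_2 - Δ_1) = -84
Natural end conditions: m_0 = m_3 = 0.
Forward elimination and back-substitution give m_0 = 0, m_1 = 108/5, m_2 = -132/5, m_3 = 0.
On [2, 3], with g_0(t) = a_0 + b_0·(t - 2) + c_0·(t - 2)² + d_0·(t - 2)³: c_0 = m_0/2 = 0, d_0 = (m_1 - m_0)/(6h_0) = 18/5, b_0 = Δ_0 - h_0(2m_0 + m_1)/6 = -33/5.

3.6000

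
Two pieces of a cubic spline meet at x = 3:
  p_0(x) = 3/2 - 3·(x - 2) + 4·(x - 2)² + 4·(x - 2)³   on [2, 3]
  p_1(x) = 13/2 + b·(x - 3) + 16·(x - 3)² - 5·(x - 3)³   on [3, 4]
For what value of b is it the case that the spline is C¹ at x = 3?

17

p_0'(x) = -3 + 8·(x - 2) + 12·(x - 2)², so p_0'(3) = 17. On the right, p_1'(3) = b, so b = 17.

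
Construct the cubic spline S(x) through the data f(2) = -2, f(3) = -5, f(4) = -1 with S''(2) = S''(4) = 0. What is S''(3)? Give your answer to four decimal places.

10.5000

With m_i denoting the second derivative at x_i, h_i = 1, 1, and Δ_i = (y_(i+1) − y_i)/h_i = -3, 4:
  1·m_0 + 4·m_1 + 1·m_2 = 6(Δ_1 - Δ_0) = 42
Natural end conditions: m_0 = m_2 = 0.
Solving the tridiagonal system: m_0 = 0, m_1 = 21/2, m_2 = 0.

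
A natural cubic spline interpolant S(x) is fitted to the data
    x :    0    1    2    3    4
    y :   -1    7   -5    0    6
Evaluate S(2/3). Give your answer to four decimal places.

6.7606

Write M_i for S''(x_i). With h_i = 1, 1, 1, 1 and divided differences Δ_i = 8, -12, 5, 6, the continuity of S' gives the tridiagonal system
  1·M_0 + 4·M_1 + 1·M_2 = 6(Δ_1 - Δ_0) = -120
  1·M_1 + 4·M_2 + 1·M_3 = 6(Δ_2 - Δ_1) = 102
  1·M_2 + 4·M_3 + 1·M_4 = 6(Δ_3 - Δ_2) = 6
Natural end conditions: M_0 = M_4 = 0.
Hence M_0 = 0, M_1 = -1101/28, M_2 = 261/7, M_3 = -219/28, M_4 = 0.
On [0, 1], S(x) = -1 + 815/56·x + 0·x² - 367/56·x³.
With x = 2/3: S(2/3) = 5111/756.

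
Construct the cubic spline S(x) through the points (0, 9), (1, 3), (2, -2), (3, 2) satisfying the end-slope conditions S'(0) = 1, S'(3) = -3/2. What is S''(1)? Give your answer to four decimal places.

2.1333

With m_i denoting the second derivative at x_i, h_i = 1, 1, 1, and Δ_i = (y_(i+1) − y_i)/h_i = -6, -5, 4:
  1·m_0 + 4·m_1 + 1·m_2 = 6(Δ_1 - Δ_0) = 6
  1·m_1 + 4·m_2 + 1·m_3 = 6(Δ_2 - Δ_1) = 54
Clamped end conditions give two more equations: 2h_0·m_0 + h_0·m_1 = 6(Δ_0 - S'(0)) = -42 and h_2·m_2 + 2h_2·m_3 = 6(S'(3) - Δ_2) = -33.
Forward elimination and back-substitution give m_0 = -331/15, m_1 = 32/15, m_2 = 293/15, m_3 = -394/15.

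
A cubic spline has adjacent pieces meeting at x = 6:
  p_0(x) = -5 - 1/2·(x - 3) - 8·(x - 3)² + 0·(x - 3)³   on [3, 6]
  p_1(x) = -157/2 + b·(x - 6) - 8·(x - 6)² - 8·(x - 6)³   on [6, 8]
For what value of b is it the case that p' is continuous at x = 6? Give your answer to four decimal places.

p_0'(x) = -1/2 - 16·(x - 3) + 0·(x - 3)², so p_0'(6) = -97/2. On the right, p_1'(6) = b, so b = -97/2.

-48.5000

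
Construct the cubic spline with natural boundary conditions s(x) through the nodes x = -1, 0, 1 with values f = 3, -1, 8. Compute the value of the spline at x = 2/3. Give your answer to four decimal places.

Let M_i = s''(x_i). Step sizes h_i = 1, 1; slopes of the chords Δ_i = (y_(i+1) - y_i)/h_i = -4, 9.
  1·M_0 + 4·M_1 + 1·M_2 = 6(Δ_1 - Δ_0) = 78
Natural end conditions: M_0 = M_2 = 0.
Solving the tridiagonal system: M_0 = 0, M_1 = 39/2, M_2 = 0.
On [0, 1], s(x) = -1 + 5/2·x + 39/4·x² - 13/4·x³.
With x = 2/3: s(2/3) = 109/27.

4.0370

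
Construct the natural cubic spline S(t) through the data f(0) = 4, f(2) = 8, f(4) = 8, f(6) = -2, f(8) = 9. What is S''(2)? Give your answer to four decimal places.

Put M_i = S'' at the i-th knot. Here h = (2, 2, 2, 2) and Δ = (2, 0, -5, 11/2), so the interior equations h_(i-1)·M_(i-1) + 2(h_(i-1)+h_i)·M_i + h_i·M_(i+1) = 6(Δ_i − Δ_(i-1)) read
  2·M_0 + 8·M_1 + 2·M_2 = 6(Δ_1 - Δ_0) = -12
  2·M_1 + 8·M_2 + 2·M_3 = 6(Δ_2 - Δ_1) = -30
  2·M_2 + 8·M_3 + 2·M_4 = 6(Δ_3 - Δ_2) = 63
Natural end conditions: M_0 = M_4 = 0.
Forward elimination and back-substitution give M_0 = 0, M_1 = 3/112, M_2 = -171/28, M_3 = 1053/112, M_4 = 0.

0.0268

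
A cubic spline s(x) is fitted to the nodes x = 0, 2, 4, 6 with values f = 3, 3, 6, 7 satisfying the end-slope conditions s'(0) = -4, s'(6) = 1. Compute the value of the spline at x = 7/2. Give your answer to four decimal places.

5.4969

Put M_i = s'' at the i-th knot. Here h = (2, 2, 2) and Δ = (0, 3/2, 1/2), so the interior equations h_(i-1)·M_(i-1) + 2(h_(i-1)+h_i)·M_i + h_i·M_(i+1) = 6(Δ_i − Δ_(i-1)) read
  2·M_0 + 8·M_1 + 2·M_2 = 6(Δ_1 - Δ_0) = 9
  2·M_1 + 8·M_2 + 2·M_3 = 6(Δ_2 - Δ_1) = -6
Clamped end conditions give two more equations: 2h_0·M_0 + h_0·M_1 = 6(Δ_0 - s'(0)) = 24 and h_2·M_2 + 2h_2·M_3 = 6(s'(6) - Δ_2) = 3.
Forward elimination and back-substitution give M_0 = 91/15, M_1 = -2/15, M_2 = -31/30, M_3 = 19/15.
On [2, 4], s(x) = 3 + 29/15·(x - 2) - 1/15·(x - 2)² - 3/40·(x - 2)³.
With (x - 2) = 3/2: s(7/2) = 1759/320.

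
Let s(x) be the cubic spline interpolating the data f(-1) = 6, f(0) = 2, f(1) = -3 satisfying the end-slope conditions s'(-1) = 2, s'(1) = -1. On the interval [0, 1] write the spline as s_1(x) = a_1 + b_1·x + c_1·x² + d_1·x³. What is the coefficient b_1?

Put m_i = s'' at the i-th knot. Here h = (1, 1) and Δ = (-4, -5), so the interior equations h_(i-1)·m_(i-1) + 2(h_(i-1)+h_i)·m_i + h_i·m_(i+1) = 6(Δ_i − Δ_(i-1)) read
  1·m_0 + 4·m_1 + 1·m_2 = 6(Δ_1 - Δ_0) = -6
Clamped end conditions give two more equations: 2h_0·m_0 + h_0·m_1 = 6(Δ_0 - s'(-1)) = -36 and h_1·m_1 + 2h_1·m_2 = 6(s'(1) - Δ_1) = 24.
Solving: m_0 = -18, m_1 = 0, m_2 = 12.
On [0, 1], with s_1(x) = a_1 + b_1·x + c_1·x² + d_1·x³: c_1 = m_1/2 = 0, d_1 = (m_2 - m_1)/(6h_1) = 2, b_1 = Δ_1 - h_1(2m_1 + m_2)/6 = -7.

-7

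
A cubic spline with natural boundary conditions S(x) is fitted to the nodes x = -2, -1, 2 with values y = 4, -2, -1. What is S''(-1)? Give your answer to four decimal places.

With M_i denoting the second derivative at x_i, h_i = 1, 3, and Δ_i = (y_(i+1) − y_i)/h_i = -6, 1/3:
  1·M_0 + 8·M_1 + 3·M_2 = 6(Δ_1 - Δ_0) = 38
Natural end conditions: M_0 = M_2 = 0.
Solving the tridiagonal system: M_0 = 0, M_1 = 19/4, M_2 = 0.

4.7500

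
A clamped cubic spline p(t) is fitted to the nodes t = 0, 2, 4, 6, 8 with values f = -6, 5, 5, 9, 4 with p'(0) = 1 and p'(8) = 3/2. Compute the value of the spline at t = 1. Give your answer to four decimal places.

Put M_i = p'' at the i-th knot. Here h = (2, 2, 2, 2) and Δ = (11/2, 0, 2, -5/2), so the interior equations h_(i-1)·M_(i-1) + 2(h_(i-1)+h_i)·M_i + h_i·M_(i+1) = 6(Δ_i − Δ_(i-1)) read
  2·M_0 + 8·M_1 + 2·M_2 = 6(Δ_1 - Δ_0) = -33
  2·M_1 + 8·M_2 + 2·M_3 = 6(Δ_2 - Δ_1) = 12
  2·M_2 + 8·M_3 + 2·M_4 = 6(Δ_3 - Δ_2) = -27
Clamped end conditions give two more equations: 2h_0·M_0 + h_0·M_1 = 6(Δ_0 - p'(0)) = 27 and h_3·M_3 + 2h_3·M_4 = 6(p'(8) - Δ_3) = 24.
Forward elimination and back-substitution give M_0 = 1213/112, M_1 = -457/56, M_2 = 85/16, M_3 = -397/56, M_4 = 1069/112.
On [0, 2], p(t) = -6 + 1·t + 1213/224·t² - 709/448·t³.
With t = 1: p(1) = -523/448.

-1.1674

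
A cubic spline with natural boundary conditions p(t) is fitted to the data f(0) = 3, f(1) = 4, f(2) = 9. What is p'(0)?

Write M_i for p''(x_i). With h_i = 1, 1 and divided differences Δ_i = 1, 5, the continuity of p' gives the tridiagonal system
  1·M_0 + 4·M_1 + 1·M_2 = 6(Δ_1 - Δ_0) = 24
Natural end conditions: M_0 = M_2 = 0.
Solving: M_0 = 0, M_1 = 6, M_2 = 0.
On [0, 1], p'(t) = b_0 + 2c_0·t + 3d_0·t² with b_0 = Δ_0 - h_0(2M_0 + M_1)/6 = 0, c_0 = M_0/2 = 0, d_0 = (M_1 - M_0)/(6h_0) = 1. So p'(0) = 0.

0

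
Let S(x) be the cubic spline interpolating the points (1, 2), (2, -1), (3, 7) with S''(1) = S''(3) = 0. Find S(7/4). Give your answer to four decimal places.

Let M_i = S''(x_i). Step sizes h_i = 1, 1; slopes of the chords Δ_i = (y_(i+1) - y_i)/h_i = -3, 8.
  1·M_0 + 4·M_1 + 1·M_2 = 6(Δ_1 - Δ_0) = 66
Natural end conditions: M_0 = M_2 = 0.
Solving the tridiagonal system: M_0 = 0, M_1 = 33/2, M_2 = 0.
On [1, 2], S(x) = 2 - 23/4·(x - 1) + 0·(x - 1)² + 11/4·(x - 1)³.
With (x - 1) = 3/4: S(7/4) = -295/256.

-1.1523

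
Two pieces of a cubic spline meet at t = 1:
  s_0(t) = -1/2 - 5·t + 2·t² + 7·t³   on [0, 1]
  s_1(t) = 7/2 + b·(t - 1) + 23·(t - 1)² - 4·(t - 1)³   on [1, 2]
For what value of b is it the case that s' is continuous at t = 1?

s_0'(t) = -5 + 4·t + 21·t², so s_0'(1) = 20. On the right, s_1'(1) = b, so b = 20.

20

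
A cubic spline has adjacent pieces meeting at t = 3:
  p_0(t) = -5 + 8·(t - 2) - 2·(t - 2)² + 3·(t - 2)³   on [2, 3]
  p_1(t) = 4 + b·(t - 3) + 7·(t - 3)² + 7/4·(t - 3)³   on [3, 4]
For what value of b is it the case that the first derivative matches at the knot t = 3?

13

p_0'(t) = 8 - 4·(t - 2) + 9·(t - 2)², so p_0'(3) = 13. On the right, p_1'(3) = b, so b = 13.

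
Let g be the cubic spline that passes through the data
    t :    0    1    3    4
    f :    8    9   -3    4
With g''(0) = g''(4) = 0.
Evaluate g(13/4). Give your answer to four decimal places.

-2.1934

With M_i denoting the second derivative at x_i, h_i = 1, 2, 1, and Δ_i = (y_(i+1) − y_i)/h_i = 1, -6, 7:
  1·M_0 + 6·M_1 + 2·M_2 = 6(Δ_1 - Δ_0) = -42
  2·M_1 + 6·M_2 + 1·M_3 = 6(Δ_2 - Δ_1) = 78
Natural end conditions: M_0 = M_3 = 0.
Solving the tridiagonal system: M_0 = 0, M_1 = -51/4, M_2 = 69/4, M_3 = 0.
On [3, 4], g(t) = -3 + 5/4·(t - 3) + 69/8·(t - 3)² - 23/8·(t - 3)³.
With (t - 3) = 1/4: g(13/4) = -1123/512.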